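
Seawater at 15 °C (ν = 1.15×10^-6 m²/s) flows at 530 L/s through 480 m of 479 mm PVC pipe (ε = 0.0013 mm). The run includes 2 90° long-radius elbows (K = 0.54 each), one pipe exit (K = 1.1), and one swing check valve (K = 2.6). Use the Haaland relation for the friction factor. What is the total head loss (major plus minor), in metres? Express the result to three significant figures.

H_L ≈ 7.08 m

V = 4Q/(πD²) = 2.941 m/s; V²/2g = 0.4409 m
Re = 1.23×10^6, ε/D = 2.71×10^-6 → f = 0.01125 (Haaland)
Major: h_f = f(L/D)·V²/2g = 0.01125·1002·0.4409 = 4.971 m
Minor: ΣK = 4.78; h_m = ΣK·V²/2g = 2.107 m
Total H_L = 4.971 + 2.107 = 7.078 m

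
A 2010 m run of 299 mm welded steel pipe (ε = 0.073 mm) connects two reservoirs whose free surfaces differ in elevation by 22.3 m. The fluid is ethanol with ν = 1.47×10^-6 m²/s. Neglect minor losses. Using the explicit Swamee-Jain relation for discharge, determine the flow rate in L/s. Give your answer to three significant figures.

Swamee-Jain (Type II): Q = -0.965·√(gD⁵h_f/L)·ln[ε/(3.7D) + √(3.17ν²L/(gD³h_f))]
√(gD⁵h_f/L) = √(9.81·0.299⁵·22.3/2010) = 0.01613
ε/(3.7D) = 6.60×10^-5; √(3.17ν²L/(gD³h_f)) = 4.85×10^-5
Q = -0.965·0.01613·ln(1.145×10^-4) = 0.1412 m³/s
Check: V = 2.01 m/s, Re = 4.09×10^5, f = 0.01617, h_f = 22.4 m ≈ 22.3 m ✓

Q ≈ 141 L/s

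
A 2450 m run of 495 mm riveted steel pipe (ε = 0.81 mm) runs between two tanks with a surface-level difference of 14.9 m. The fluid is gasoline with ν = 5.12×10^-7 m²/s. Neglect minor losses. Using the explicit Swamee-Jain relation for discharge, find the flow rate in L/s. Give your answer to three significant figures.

Q ≈ 313 L/s

Swamee-Jain (Type II): Q = -0.965·√(gD⁵h_f/L)·ln[ε/(3.7D) + √(3.17ν²L/(gD³h_f))]
√(gD⁵h_f/L) = √(9.81·0.495⁵·14.9/2450) = 0.04211
ε/(3.7D) = 4.42×10^-4; √(3.17ν²L/(gD³h_f)) = 1.07×10^-5
Q = -0.965·0.04211·ln(4.530×10^-4) = 0.3129 m³/s
Check: V = 1.63 m/s, Re = 1.57×10^6, f = 0.02242, h_f = 14.9 m ≈ 14.9 m ✓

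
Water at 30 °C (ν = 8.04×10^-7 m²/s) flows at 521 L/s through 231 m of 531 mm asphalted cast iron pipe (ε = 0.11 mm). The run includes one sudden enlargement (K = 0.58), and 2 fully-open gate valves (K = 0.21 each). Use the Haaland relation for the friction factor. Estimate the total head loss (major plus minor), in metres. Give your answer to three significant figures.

V = 4Q/(πD²) = 2.353 m/s; V²/2g = 0.2821 m
Re = 1.55×10^6, ε/D = 2.07×10^-4 → f = 0.01441 (Haaland)
Major: h_f = f(L/D)·V²/2g = 0.01441·435.0·0.2821 = 1.768 m
Minor: ΣK = 1.00; h_m = ΣK·V²/2g = 0.2821 m
Total H_L = 1.768 + 0.2821 = 2.050 m

H_L ≈ 2.05 m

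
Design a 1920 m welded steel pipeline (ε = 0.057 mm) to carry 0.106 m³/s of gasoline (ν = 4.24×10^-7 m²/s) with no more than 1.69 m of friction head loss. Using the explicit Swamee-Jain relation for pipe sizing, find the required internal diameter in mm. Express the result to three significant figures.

Swamee-Jain (Type III): D = 0.66·[ε^1.25·(LQ²/(gh_f))^4.75 + ν·Q^9.4·(L/(gh_f))^5.2]^0.04
LQ²/(gh_f) = 1.301; L/(gh_f) = 115.8
Term 1 = ε^1.25·(…)^4.75 = 1.73×10^-5; Term 2 = ν·Q^9.4·(…)^5.2 = 1.57×10^-5
D = 0.66·(1.73×10^-5 + 1.57×10^-5)^0.04 = 0.4368 m = 437 mm
Check: V = 0.707 m/s, Re = 7.29×10^5, f = 0.01429, h_f = 1.60 m ≈ 1.69 m ✓

D ≈ 437 mm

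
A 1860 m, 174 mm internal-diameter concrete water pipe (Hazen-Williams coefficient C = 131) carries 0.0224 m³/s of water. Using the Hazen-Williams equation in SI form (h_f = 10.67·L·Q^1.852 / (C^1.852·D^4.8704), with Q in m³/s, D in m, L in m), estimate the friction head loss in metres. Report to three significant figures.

h_f ≈ 10.5 m

h_f = 10.67·1860·0.0224^1.852 / (131^1.852·0.174^4.8704) = 10.47 m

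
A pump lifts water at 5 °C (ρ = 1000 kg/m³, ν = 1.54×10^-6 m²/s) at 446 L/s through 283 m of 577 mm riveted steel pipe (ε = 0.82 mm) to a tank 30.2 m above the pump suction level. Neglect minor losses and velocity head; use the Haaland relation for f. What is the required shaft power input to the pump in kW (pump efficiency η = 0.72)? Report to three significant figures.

V = 4Q/(πD²) = 1.706 m/s; Re = 6.39×10^5; ε/D = 0.00142; f = 0.02179
h_f = f(L/D)V²/2g = 1.585 m
Total head H = z + h_f = 30.2 + 1.585 = 31.79 m
P_hyd = ρgQH = 1000·9.81·0.446·31.79 = 139.1 kW
P_shaft = P_hyd/η = 139.1/0.72 = 193.1 kW

P_shaft ≈ 193 kW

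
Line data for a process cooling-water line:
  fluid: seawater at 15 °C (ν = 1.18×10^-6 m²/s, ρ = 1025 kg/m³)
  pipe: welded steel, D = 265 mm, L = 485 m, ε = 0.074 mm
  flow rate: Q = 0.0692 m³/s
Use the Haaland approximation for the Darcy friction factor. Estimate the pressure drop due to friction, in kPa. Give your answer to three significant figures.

Δp ≈ 24.7 kPa

V = 4Q/(πD²) = 4·0.0692/(π·0.265²) = 1.255 m/s
Re = VD/ν = 1.255·0.265/1.18×10^-6 = 2.82×10^5 → turbulent
ε/D = 0.074/265 = 2.79×10^-4
Haaland: f = 0.01675
h_f = f(L/D)V²/(2g) = 0.01675·(485/0.265)·1.255²/(2·9.81) = 2.460 m
Δp = ρg·h_f = 1025·9.81·2.460 = 24.74 kPa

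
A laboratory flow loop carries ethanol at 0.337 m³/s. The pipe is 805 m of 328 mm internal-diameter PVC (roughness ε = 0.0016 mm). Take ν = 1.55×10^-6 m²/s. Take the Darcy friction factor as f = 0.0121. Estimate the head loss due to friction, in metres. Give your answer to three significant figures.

V = 4Q/(πD²) = 4·0.337/(π·0.328²) = 3.988 m/s
h_f = f(L/D)V²/(2g) = 0.01210·(805/0.328)·3.988²/(2·9.81) = 24.08 m

h_f ≈ 24.1 m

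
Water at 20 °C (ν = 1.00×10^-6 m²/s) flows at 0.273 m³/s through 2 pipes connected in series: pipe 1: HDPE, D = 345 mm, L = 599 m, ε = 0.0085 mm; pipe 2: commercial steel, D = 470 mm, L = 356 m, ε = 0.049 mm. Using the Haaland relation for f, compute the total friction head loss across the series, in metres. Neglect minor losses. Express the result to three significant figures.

H ≈ 10.4 m

Pipe 1: V = 2.920 m/s, Re = 1.01×10^6, ε/D = 2.46×10^-5, f = 0.01204, h_1 = f(L/D)V²/2g = 9.086 m
Pipe 2: V = 1.574 m/s, Re = 7.40×10^5, ε/D = 1.04×10^-4, f = 0.01374, h_2 = f(L/D)V²/2g = 1.314 m
Series → Q common, losses add: H = Σh = 10.40 m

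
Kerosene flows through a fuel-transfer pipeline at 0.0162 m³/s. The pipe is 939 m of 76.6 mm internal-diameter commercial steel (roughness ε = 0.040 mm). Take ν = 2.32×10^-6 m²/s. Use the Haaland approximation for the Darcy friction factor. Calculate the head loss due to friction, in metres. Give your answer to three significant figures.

V = 4Q/(πD²) = 4·0.0162/(π·0.0766²) = 3.515 m/s
Re = VD/ν = 3.515·0.0766/2.32×10^-6 = 1.16×10^5 → turbulent
ε/D = 0.040/76.6 = 5.22×10^-4
Haaland: f = 0.01980
h_f = f(L/D)V²/(2g) = 0.01980·(939/0.0766)·3.515²/(2·9.81) = 152.9 m

h_f ≈ 153 m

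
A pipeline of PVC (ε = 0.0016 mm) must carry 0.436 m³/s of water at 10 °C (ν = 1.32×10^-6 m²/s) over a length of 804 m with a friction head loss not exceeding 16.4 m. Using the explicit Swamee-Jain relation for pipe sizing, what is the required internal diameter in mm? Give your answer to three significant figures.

Swamee-Jain (Type III): D = 0.66·[ε^1.25·(LQ²/(gh_f))^4.75 + ν·Q^9.4·(L/(gh_f))^5.2]^0.04
LQ²/(gh_f) = 0.9500; L/(gh_f) = 4.997
Term 1 = ε^1.25·(…)^4.75 = 4.46×10^-8; Term 2 = ν·Q^9.4·(…)^5.2 = 2.32×10^-6
D = 0.66·(4.46×10^-8 + 2.32×10^-6)^0.04 = 0.3931 m = 393 mm
Check: V = 3.59 m/s, Re = 1.07×10^6, f = 0.01158, h_f = 15.6 m ≈ 16.4 m ✓

D ≈ 393 mm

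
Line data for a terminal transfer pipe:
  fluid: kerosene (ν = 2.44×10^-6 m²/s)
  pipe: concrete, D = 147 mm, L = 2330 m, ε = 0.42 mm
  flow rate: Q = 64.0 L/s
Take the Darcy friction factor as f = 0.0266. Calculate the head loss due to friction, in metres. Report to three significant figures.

V = 4Q/(πD²) = 4·0.0640/(π·0.147²) = 3.771 m/s
h_f = f(L/D)V²/(2g) = 0.02660·(2330/0.147)·3.771²/(2·9.81) = 305.6 m

h_f ≈ 306 m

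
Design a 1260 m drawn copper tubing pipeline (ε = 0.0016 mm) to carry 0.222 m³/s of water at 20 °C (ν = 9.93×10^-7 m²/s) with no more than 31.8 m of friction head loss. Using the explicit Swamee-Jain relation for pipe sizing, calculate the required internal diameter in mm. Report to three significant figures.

D ≈ 289 mm

Swamee-Jain (Type III): D = 0.66·[ε^1.25·(LQ²/(gh_f))^4.75 + ν·Q^9.4·(L/(gh_f))^5.2]^0.04
LQ²/(gh_f) = 0.1991; L/(gh_f) = 4.039
Term 1 = ε^1.25·(…)^4.75 = 2.66×10^-11; Term 2 = ν·Q^9.4·(…)^5.2 = 1.01×10^-9
D = 0.66·(2.66×10^-11 + 1.01×10^-9)^0.04 = 0.2885 m = 289 mm
Check: V = 3.40 m/s, Re = 9.87×10^5, f = 0.01177, h_f = 30.2 m ≈ 31.8 m ✓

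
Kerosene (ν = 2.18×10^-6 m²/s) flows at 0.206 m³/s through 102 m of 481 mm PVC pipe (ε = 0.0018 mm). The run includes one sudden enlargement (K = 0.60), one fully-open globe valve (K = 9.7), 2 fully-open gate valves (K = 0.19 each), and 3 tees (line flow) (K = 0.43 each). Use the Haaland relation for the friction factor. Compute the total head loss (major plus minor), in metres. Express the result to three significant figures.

H_L ≈ 0.991 m

V = 4Q/(πD²) = 1.134 m/s; V²/2g = 0.06551 m
Re = 2.50×10^5, ε/D = 3.74×10^-6 → f = 0.01487 (Haaland)
Major: h_f = f(L/D)·V²/2g = 0.01487·212.1·0.06551 = 0.2066 m
Minor: ΣK = 12.0; h_m = ΣK·V²/2g = 0.7841 m
Total H_L = 0.2066 + 0.7841 = 0.9907 m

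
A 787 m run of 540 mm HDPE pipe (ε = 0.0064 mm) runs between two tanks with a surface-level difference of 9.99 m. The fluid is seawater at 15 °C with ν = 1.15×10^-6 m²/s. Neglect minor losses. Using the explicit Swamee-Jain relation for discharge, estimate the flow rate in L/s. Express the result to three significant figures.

Swamee-Jain (Type II): Q = -0.965·√(gD⁵h_f/L)·ln[ε/(3.7D) + √(3.17ν²L/(gD³h_f))]
√(gD⁵h_f/L) = √(9.81·0.540⁵·9.99/787) = 0.07562
ε/(3.7D) = 3.20×10^-6; √(3.17ν²L/(gD³h_f)) = 1.46×10^-5
Q = -0.965·0.07562·ln(1.783×10^-5) = 0.7979 m³/s
Check: V = 3.48 m/s, Re = 1.64×10^6, f = 0.01109, h_f = 10.0 m ≈ 9.99 m ✓

Q ≈ 798 L/s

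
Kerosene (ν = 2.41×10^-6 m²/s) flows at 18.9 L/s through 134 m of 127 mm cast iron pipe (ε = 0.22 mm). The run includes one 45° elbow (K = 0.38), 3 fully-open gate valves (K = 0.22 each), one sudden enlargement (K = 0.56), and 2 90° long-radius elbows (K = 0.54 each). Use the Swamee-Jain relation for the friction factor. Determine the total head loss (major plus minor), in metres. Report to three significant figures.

H_L ≈ 3.30 m

V = 4Q/(πD²) = 1.492 m/s; V²/2g = 0.1135 m
Re = 7.86×10^4, ε/D = 0.00173 → f = 0.02505 (Swamee-Jain)
Major: h_f = f(L/D)·V²/2g = 0.02505·1055·0.1135 = 2.999 m
Minor: ΣK = 2.68; h_m = ΣK·V²/2g = 0.3041 m
Total H_L = 2.999 + 0.3041 = 3.303 m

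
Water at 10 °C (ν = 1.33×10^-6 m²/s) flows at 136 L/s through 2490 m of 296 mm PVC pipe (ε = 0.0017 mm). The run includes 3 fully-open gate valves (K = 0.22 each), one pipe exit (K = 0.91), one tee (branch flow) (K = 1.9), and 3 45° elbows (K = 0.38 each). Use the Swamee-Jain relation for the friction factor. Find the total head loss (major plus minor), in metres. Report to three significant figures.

V = 4Q/(πD²) = 1.976 m/s; V²/2g = 0.1991 m
Re = 4.40×10^5, ε/D = 5.74×10^-6 → f = 0.01348 (Swamee-Jain)
Major: h_f = f(L/D)·V²/2g = 0.01348·8412·0.1991 = 22.58 m
Minor: ΣK = 4.61; h_m = ΣK·V²/2g = 0.9178 m
Total H_L = 22.58 + 0.9178 = 23.50 m

H_L ≈ 23.5 m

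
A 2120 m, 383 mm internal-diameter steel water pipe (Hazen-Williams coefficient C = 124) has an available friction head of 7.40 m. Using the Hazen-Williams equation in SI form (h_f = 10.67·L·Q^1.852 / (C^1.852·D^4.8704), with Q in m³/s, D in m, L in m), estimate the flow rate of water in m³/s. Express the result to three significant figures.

Q ≈ 0.130 m³/s

Rearranging: Q = [h_f·C^1.852·D^4.8704 / (10.67·L)]^(1/1.852)
Q = [7.40·124^1.852·0.383^4.8704 / (10.67·2120)]^0.540 = 0.1304 m³/s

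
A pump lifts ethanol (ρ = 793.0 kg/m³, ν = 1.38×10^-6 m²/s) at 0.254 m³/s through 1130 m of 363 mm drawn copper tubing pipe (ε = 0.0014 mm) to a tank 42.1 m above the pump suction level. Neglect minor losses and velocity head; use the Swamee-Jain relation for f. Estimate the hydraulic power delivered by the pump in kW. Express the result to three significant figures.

P_hyd ≈ 107 kW

V = 4Q/(πD²) = 2.454 m/s; Re = 6.46×10^5; ε/D = 3.86×10^-6; f = 0.01259
h_f = f(L/D)V²/2g = 12.03 m
Total head H = z + h_f = 42.1 + 12.03 = 54.13 m
P_hyd = ρgQH = 793.0·9.81·0.254·54.13 = 107.0 kW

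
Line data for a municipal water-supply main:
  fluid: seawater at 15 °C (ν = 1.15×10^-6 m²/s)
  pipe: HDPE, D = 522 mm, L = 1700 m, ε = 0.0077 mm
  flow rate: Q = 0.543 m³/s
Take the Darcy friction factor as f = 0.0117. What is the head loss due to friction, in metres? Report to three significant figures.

V = 4Q/(πD²) = 4·0.543/(π·0.522²) = 2.537 m/s
h_f = f(L/D)V²/(2g) = 0.01170·(1700/0.522)·2.537²/(2·9.81) = 12.50 m

h_f ≈ 12.5 m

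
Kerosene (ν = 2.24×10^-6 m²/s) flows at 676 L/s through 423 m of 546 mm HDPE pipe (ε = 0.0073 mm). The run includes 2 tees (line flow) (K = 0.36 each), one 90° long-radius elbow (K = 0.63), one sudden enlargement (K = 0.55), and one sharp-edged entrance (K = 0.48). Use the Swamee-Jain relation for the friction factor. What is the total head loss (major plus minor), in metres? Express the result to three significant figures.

H_L ≈ 5.15 m

V = 4Q/(πD²) = 2.887 m/s; V²/2g = 0.4249 m
Re = 7.04×10^5, ε/D = 1.34×10^-5 → f = 0.01259 (Swamee-Jain)
Major: h_f = f(L/D)·V²/2g = 0.01259·774.7·0.4249 = 4.143 m
Minor: ΣK = 2.38; h_m = ΣK·V²/2g = 1.011 m
Total H_L = 4.143 + 1.011 = 5.155 m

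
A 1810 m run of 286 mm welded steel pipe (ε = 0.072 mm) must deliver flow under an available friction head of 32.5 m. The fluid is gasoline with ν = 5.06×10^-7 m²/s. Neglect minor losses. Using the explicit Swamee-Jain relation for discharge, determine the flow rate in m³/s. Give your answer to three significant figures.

Q ≈ 0.167 m³/s

Swamee-Jain (Type II): Q = -0.965·√(gD⁵h_f/L)·ln[ε/(3.7D) + √(3.17ν²L/(gD³h_f))]
√(gD⁵h_f/L) = √(9.81·0.286⁵·32.5/1810) = 0.01836
ε/(3.7D) = 6.80×10^-5; √(3.17ν²L/(gD³h_f)) = 1.40×10^-5
Q = -0.965·0.01836·ln(8.207×10^-5) = 0.1667 m³/s
Check: V = 2.59 m/s, Re = 1.47×10^6, f = 0.01506, h_f = 32.7 m ≈ 32.5 m ✓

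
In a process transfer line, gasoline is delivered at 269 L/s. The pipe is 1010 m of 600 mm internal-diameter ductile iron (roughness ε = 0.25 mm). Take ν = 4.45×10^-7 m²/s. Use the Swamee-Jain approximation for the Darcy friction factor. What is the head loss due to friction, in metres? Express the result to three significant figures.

V = 4Q/(πD²) = 4·0.269/(π·0.600²) = 0.9514 m/s
Re = VD/ν = 0.9514·0.600/4.45×10^-7 = 1.28×10^6 → turbulent
ε/D = 0.25/600 = 4.17×10^-4
Swamee-Jain: f = 0.01658
h_f = f(L/D)V²/(2g) = 0.01658·(1010/0.600)·0.9514²/(2·9.81) = 1.288 m

h_f ≈ 1.29 m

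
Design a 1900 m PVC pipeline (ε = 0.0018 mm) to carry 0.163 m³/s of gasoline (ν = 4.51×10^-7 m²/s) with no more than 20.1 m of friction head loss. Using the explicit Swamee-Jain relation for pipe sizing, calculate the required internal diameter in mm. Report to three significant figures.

Swamee-Jain (Type III): D = 0.66·[ε^1.25·(LQ²/(gh_f))^4.75 + ν·Q^9.4·(L/(gh_f))^5.2]^0.04
LQ²/(gh_f) = 0.2560; L/(gh_f) = 9.636
Term 1 = ε^1.25·(…)^4.75 = 1.02×10^-10; Term 2 = ν·Q^9.4·(…)^5.2 = 2.32×10^-9
D = 0.66·(1.02×10^-10 + 2.32×10^-9)^0.04 = 0.2985 m = 298 mm
Check: V = 2.33 m/s, Re = 1.54×10^6, f = 0.01100, h_f = 19.4 m ≈ 20.1 m ✓

D ≈ 298 mm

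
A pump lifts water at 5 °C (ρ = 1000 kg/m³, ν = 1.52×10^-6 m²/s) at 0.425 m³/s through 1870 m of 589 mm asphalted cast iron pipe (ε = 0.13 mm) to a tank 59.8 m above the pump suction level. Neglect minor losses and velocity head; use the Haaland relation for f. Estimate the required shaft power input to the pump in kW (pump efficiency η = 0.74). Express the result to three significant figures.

V = 4Q/(πD²) = 1.560 m/s; Re = 6.04×10^5; ε/D = 2.21×10^-4; f = 0.01527
h_f = f(L/D)V²/2g = 6.010 m
Total head H = z + h_f = 59.8 + 6.010 = 65.81 m
P_hyd = ρgQH = 1000·9.81·0.425·65.81 = 274.4 kW
P_shaft = P_hyd/η = 274.4/0.74 = 370.8 kW

P_shaft ≈ 371 kW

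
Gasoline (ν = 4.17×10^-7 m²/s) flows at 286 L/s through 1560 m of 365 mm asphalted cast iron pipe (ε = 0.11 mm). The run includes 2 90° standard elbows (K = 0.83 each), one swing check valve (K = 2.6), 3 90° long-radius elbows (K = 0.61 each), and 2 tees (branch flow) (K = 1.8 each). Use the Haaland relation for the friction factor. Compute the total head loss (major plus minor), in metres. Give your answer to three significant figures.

V = 4Q/(πD²) = 2.733 m/s; V²/2g = 0.3808 m
Re = 2.39×10^6, ε/D = 3.01×10^-4 → f = 0.01526 (Haaland)
Major: h_f = f(L/D)·V²/2g = 0.01526·4274·0.3808 = 24.83 m
Minor: ΣK = 9.69; h_m = ΣK·V²/2g = 3.690 m
Total H_L = 24.83 + 3.690 = 28.52 m

H_L ≈ 28.5 m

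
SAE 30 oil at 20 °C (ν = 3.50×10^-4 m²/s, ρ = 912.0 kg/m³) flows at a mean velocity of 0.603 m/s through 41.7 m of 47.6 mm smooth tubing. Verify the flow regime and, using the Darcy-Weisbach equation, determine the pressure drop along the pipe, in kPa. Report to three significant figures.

Δp ≈ 113 kPa

Re = VD/ν = 0.603·0.04760/3.50×10^-4 = 82.0 → laminar (Re < 2300)
f = 64/Re = 0.7804
h_f = f(L/D)V²/(2g) = 0.7804·(41.7/0.04760)·0.603²/(2·9.81) = 12.67 m
Δp = ρg·h_f = 912.0·9.81·12.67 = 113.4 kPa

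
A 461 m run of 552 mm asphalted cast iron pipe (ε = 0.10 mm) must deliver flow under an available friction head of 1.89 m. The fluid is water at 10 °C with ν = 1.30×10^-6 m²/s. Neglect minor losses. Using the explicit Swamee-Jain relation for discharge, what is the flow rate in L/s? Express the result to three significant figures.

Q ≈ 415 L/s

Swamee-Jain (Type II): Q = -0.965·√(gD⁵h_f/L)·ln[ε/(3.7D) + √(3.17ν²L/(gD³h_f))]
√(gD⁵h_f/L) = √(9.81·0.552⁵·1.89/461) = 0.04540
ε/(3.7D) = 4.90×10^-5; √(3.17ν²L/(gD³h_f)) = 2.81×10^-5
Q = -0.965·0.04540·ln(7.710×10^-5) = 0.4149 m³/s
Check: V = 1.73 m/s, Re = 7.36×10^5, f = 0.01486, h_f = 1.90 m ≈ 1.89 m ✓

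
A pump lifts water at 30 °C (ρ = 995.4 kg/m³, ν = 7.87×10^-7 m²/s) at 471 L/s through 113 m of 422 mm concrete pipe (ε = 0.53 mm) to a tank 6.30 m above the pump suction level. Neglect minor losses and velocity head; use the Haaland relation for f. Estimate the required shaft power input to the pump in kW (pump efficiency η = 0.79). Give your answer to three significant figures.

V = 4Q/(πD²) = 3.367 m/s; Re = 1.81×10^6; ε/D = 0.00126; f = 0.02094
h_f = f(L/D)V²/2g = 3.241 m
Total head H = z + h_f = 6.30 + 3.241 = 9.541 m
P_hyd = ρgQH = 995.4·9.81·0.471·9.541 = 43.88 kW
P_shaft = P_hyd/η = 43.88/0.79 = 55.54 kW

P_shaft ≈ 55.5 kW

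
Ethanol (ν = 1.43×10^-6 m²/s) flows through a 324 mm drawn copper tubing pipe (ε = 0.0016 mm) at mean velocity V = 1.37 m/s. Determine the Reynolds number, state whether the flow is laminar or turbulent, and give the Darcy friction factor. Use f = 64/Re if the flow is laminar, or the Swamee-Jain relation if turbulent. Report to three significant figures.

Re ≈ 3.10×10^5; turbulent; f ≈ 0.0143

Re = VD/ν = 1.370·0.324/1.43×10^-6 = 3.10×10^5
Re > 4000 → turbulent; ε/D = 4.94×10^-6
Swamee-Jain: f = 0.01434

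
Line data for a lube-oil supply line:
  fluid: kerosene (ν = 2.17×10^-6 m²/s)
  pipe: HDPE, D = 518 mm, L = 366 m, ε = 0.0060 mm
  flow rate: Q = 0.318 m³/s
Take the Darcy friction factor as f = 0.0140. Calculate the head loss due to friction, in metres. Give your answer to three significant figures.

h_f ≈ 1.15 m

V = 4Q/(πD²) = 4·0.318/(π·0.518²) = 1.509 m/s
h_f = f(L/D)V²/(2g) = 0.01400·(366/0.518)·1.509²/(2·9.81) = 1.148 m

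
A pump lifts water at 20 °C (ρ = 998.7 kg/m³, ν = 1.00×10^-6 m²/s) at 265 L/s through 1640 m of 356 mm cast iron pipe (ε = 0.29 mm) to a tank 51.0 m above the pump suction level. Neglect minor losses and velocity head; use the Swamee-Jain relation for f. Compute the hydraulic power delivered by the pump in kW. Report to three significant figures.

V = 4Q/(πD²) = 2.662 m/s; Re = 9.48×10^5; ε/D = 8.15×10^-4; f = 0.01916
h_f = f(L/D)V²/2g = 31.88 m
Total head H = z + h_f = 51.0 + 31.88 = 82.88 m
P_hyd = ρgQH = 998.7·9.81·0.265·82.88 = 215.2 kW

P_hyd ≈ 215 kW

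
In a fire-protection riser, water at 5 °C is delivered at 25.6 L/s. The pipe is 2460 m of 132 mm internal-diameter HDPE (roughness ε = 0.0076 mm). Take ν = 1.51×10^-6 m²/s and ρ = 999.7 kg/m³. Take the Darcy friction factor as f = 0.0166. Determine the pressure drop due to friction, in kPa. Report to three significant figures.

V = 4Q/(πD²) = 4·0.0256/(π·0.132²) = 1.871 m/s
h_f = f(L/D)V²/(2g) = 0.01660·(2460/0.132)·1.871²/(2·9.81) = 55.18 m
Δp = ρg·h_f = 999.7·9.81·55.18 = 541.1 kPa

Δp ≈ 541 kPa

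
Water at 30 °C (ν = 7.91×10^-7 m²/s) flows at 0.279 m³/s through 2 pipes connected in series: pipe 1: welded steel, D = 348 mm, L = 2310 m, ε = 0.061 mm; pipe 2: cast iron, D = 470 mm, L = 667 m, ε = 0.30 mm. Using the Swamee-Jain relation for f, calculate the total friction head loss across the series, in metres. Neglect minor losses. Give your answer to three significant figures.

Pipe 1: V = 2.933 m/s, Re = 1.29×10^6, ε/D = 1.75×10^-4, f = 0.01428, h_1 = f(L/D)V²/2g = 41.58 m
Pipe 2: V = 1.608 m/s, Re = 9.56×10^5, ε/D = 6.38×10^-4, f = 0.01819, h_2 = f(L/D)V²/2g = 3.403 m
Series → Q common, losses add: H = Σh = 44.99 m

H ≈ 45.0 m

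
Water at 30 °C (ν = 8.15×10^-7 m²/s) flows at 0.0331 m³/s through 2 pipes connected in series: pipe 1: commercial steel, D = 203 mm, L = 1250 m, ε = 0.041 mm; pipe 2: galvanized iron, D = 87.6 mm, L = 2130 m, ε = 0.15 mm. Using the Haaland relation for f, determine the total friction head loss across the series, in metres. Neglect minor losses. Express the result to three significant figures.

H ≈ 859 m

Pipe 1: V = 1.023 m/s, Re = 2.55×10^5, ε/D = 2.02×10^-4, f = 0.01638, h_1 = f(L/D)V²/2g = 5.377 m
Pipe 2: V = 5.492 m/s, Re = 5.90×10^5, ε/D = 0.00171, f = 0.02283, h_2 = f(L/D)V²/2g = 853.5 m
Series → Q common, losses add: H = Σh = 858.9 m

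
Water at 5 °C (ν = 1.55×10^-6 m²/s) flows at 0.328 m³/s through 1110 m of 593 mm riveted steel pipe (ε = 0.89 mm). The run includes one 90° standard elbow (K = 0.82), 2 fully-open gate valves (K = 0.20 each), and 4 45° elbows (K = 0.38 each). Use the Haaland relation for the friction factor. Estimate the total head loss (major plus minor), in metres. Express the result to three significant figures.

H_L ≈ 3.18 m

V = 4Q/(πD²) = 1.188 m/s; V²/2g = 0.07189 m
Re = 4.54×10^5, ε/D = 0.00150 → f = 0.02221 (Haaland)
Major: h_f = f(L/D)·V²/2g = 0.02221·1872·0.07189 = 2.988 m
Minor: ΣK = 2.74; h_m = ΣK·V²/2g = 0.1970 m
Total H_L = 2.988 + 0.1970 = 3.185 m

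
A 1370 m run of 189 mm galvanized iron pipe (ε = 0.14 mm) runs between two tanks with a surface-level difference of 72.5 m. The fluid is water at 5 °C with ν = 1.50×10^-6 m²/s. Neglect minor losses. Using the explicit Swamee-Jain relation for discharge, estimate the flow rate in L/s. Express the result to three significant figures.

Swamee-Jain (Type II): Q = -0.965·√(gD⁵h_f/L)·ln[ε/(3.7D) + √(3.17ν²L/(gD³h_f))]
√(gD⁵h_f/L) = √(9.81·0.189⁵·72.5/1370) = 0.01119
ε/(3.7D) = 2.00×10^-4; √(3.17ν²L/(gD³h_f)) = 4.51×10^-5
Q = -0.965·0.01119·ln(2.453×10^-4) = 0.08976 m³/s
Check: V = 3.20 m/s, Re = 4.03×10^5, f = 0.01930, h_f = 73.0 m ≈ 72.5 m ✓

Q ≈ 89.8 L/s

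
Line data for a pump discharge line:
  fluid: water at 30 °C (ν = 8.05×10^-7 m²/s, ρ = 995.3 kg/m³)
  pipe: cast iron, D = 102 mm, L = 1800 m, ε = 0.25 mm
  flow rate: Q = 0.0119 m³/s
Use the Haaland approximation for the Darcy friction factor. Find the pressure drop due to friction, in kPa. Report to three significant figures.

Δp ≈ 476 kPa

V = 4Q/(πD²) = 4·0.0119/(π·0.102²) = 1.456 m/s
Re = VD/ν = 1.456·0.102/8.05×10^-7 = 1.85×10^5 → turbulent
ε/D = 0.25/102 = 0.00245
Haaland: f = 0.02553
h_f = f(L/D)V²/(2g) = 0.02553·(1800/0.102)·1.456²/(2·9.81) = 48.70 m
Δp = ρg·h_f = 995.3·9.81·48.70 = 475.5 kPa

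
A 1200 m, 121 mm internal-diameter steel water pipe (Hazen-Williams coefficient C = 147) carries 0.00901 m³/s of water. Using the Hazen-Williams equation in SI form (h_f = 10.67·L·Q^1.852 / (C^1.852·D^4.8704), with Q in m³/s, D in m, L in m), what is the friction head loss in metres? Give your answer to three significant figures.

h_f ≈ 5.93 m

h_f = 10.67·1200·0.00901^1.852 / (147^1.852·0.121^4.8704) = 5.927 m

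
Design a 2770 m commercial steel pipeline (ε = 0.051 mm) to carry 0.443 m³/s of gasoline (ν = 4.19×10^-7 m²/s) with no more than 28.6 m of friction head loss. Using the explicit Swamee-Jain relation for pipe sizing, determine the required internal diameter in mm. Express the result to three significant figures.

Swamee-Jain (Type III): D = 0.66·[ε^1.25·(LQ²/(gh_f))^4.75 + ν·Q^9.4·(L/(gh_f))^5.2]^0.04
LQ²/(gh_f) = 1.938; L/(gh_f) = 9.873
Term 1 = ε^1.25·(…)^4.75 = 9.97×10^-5; Term 2 = ν·Q^9.4·(…)^5.2 = 2.95×10^-5
D = 0.66·(9.97×10^-5 + 2.95×10^-5)^0.04 = 0.4613 m = 461 mm
Check: V = 2.65 m/s, Re = 2.92×10^6, f = 0.01283, h_f = 27.6 m ≈ 28.6 m ✓

D ≈ 461 mm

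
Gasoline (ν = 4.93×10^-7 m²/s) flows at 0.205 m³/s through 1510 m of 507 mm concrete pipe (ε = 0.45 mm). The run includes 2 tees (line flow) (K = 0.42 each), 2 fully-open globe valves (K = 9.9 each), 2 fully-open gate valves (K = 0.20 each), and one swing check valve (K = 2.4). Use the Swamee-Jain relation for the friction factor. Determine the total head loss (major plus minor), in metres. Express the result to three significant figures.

V = 4Q/(πD²) = 1.015 m/s; V²/2g = 0.05255 m
Re = 1.04×10^6, ε/D = 8.88×10^-4 → f = 0.01949 (Swamee-Jain)
Major: h_f = f(L/D)·V²/2g = 0.01949·2978·0.05255 = 3.050 m
Minor: ΣK = 23.4; h_m = ΣK·V²/2g = 1.232 m
Total H_L = 3.050 + 1.232 = 4.282 m

H_L ≈ 4.28 m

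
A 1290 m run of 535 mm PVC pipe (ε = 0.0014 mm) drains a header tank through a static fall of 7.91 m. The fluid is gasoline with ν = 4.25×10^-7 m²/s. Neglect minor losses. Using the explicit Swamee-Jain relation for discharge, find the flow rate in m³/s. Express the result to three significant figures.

Q ≈ 0.578 m³/s

Swamee-Jain (Type II): Q = -0.965·√(gD⁵h_f/L)·ln[ε/(3.7D) + √(3.17ν²L/(gD³h_f))]
√(gD⁵h_f/L) = √(9.81·0.535⁵·7.91/1290) = 0.05135
ε/(3.7D) = 7.07×10^-7; √(3.17ν²L/(gD³h_f)) = 7.88×10^-6
Q = -0.965·0.05135·ln(8.591×10^-6) = 0.5780 m³/s
Check: V = 2.57 m/s, Re = 3.24×10^6, f = 0.009752, h_f = 7.92 m ≈ 7.91 m ✓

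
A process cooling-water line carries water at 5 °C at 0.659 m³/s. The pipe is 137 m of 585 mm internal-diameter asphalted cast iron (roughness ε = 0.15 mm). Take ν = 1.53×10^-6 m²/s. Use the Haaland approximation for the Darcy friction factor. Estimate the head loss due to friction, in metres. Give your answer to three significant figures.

h_f ≈ 1.09 m

V = 4Q/(πD²) = 4·0.659/(π·0.585²) = 2.452 m/s
Re = VD/ν = 2.452·0.585/1.53×10^-6 = 9.37×10^5 → turbulent
ε/D = 0.15/585 = 2.56×10^-4
Haaland: f = 0.01523
h_f = f(L/D)V²/(2g) = 0.01523·(137/0.585)·2.452²/(2·9.81) = 1.093 m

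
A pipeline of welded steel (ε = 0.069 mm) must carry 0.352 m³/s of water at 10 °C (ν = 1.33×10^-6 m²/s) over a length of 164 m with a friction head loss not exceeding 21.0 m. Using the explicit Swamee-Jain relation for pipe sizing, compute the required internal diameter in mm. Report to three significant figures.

Swamee-Jain (Type III): D = 0.66·[ε^1.25·(LQ²/(gh_f))^4.75 + ν·Q^9.4·(L/(gh_f))^5.2]^0.04
LQ²/(gh_f) = 0.09864; L/(gh_f) = 0.7961
Term 1 = ε^1.25·(…)^4.75 = 1.05×10^-10; Term 2 = ν·Q^9.4·(…)^5.2 = 2.22×10^-11
D = 0.66·(1.05×10^-10 + 2.22×10^-11)^0.04 = 0.2653 m = 265 mm
Check: V = 6.37 m/s, Re = 1.27×10^6, f = 0.01523, h_f = 19.5 m ≈ 21.0 m ✓

D ≈ 265 mm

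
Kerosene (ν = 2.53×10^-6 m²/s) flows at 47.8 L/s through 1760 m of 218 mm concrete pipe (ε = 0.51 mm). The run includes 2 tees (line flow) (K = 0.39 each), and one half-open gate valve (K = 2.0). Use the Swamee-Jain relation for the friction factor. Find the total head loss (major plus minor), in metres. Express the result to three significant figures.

H_L ≈ 17.8 m

V = 4Q/(πD²) = 1.281 m/s; V²/2g = 0.08359 m
Re = 1.10×10^5, ε/D = 0.00234 → f = 0.02605 (Swamee-Jain)
Major: h_f = f(L/D)·V²/2g = 0.02605·8073·0.08359 = 17.58 m
Minor: ΣK = 2.78; h_m = ΣK·V²/2g = 0.2324 m
Total H_L = 17.58 + 0.2324 = 17.81 m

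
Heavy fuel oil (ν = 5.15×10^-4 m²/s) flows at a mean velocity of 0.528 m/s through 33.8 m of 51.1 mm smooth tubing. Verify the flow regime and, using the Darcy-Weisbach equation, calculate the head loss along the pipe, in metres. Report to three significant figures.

h_f ≈ 11.5 m

Re = VD/ν = 0.528·0.05110/5.15×10^-4 = 52.4 → laminar (Re < 2300)
f = 64/Re = 1.222
h_f = f(L/D)V²/(2g) = 1.222·(33.8/0.05110)·0.528²/(2·9.81) = 11.48 m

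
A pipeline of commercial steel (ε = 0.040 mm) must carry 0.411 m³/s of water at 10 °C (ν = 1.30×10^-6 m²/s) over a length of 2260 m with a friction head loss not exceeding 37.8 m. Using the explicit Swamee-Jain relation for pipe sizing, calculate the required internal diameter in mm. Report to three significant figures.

D ≈ 411 mm

Swamee-Jain (Type III): D = 0.66·[ε^1.25·(LQ²/(gh_f))^4.75 + ν·Q^9.4·(L/(gh_f))^5.2]^0.04
LQ²/(gh_f) = 1.030; L/(gh_f) = 6.095
Term 1 = ε^1.25·(…)^4.75 = 3.65×10^-6; Term 2 = ν·Q^9.4·(…)^5.2 = 3.68×10^-6
D = 0.66·(3.65×10^-6 + 3.68×10^-6)^0.04 = 0.4113 m = 411 mm
Check: V = 3.09 m/s, Re = 9.79×10^5, f = 0.01349, h_f = 36.2 m ≈ 37.8 m ✓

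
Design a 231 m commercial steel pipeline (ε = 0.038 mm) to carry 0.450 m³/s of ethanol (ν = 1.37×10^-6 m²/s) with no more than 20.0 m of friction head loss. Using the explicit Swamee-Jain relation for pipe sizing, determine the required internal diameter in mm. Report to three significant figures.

Swamee-Jain (Type III): D = 0.66·[ε^1.25·(LQ²/(gh_f))^4.75 + ν·Q^9.4·(L/(gh_f))^5.2]^0.04
LQ²/(gh_f) = 0.2384; L/(gh_f) = 1.177
Term 1 = ε^1.25·(…)^4.75 = 3.29×10^-9; Term 2 = ν·Q^9.4·(…)^5.2 = 1.76×10^-9
D = 0.66·(3.29×10^-9 + 1.76×10^-9)^0.04 = 0.3074 m = 307 mm
Check: V = 6.06 m/s, Re = 1.36×10^6, f = 0.01355, h_f = 19.1 m ≈ 20.0 m ✓

D ≈ 307 mm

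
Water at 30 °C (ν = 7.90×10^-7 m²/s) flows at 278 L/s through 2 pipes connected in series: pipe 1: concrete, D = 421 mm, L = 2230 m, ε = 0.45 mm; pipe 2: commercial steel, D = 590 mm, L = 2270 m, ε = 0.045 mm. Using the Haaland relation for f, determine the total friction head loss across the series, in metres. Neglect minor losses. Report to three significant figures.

Pipe 1: V = 1.997 m/s, Re = 1.06×10^6, ε/D = 0.00107, f = 0.02024, h_1 = f(L/D)V²/2g = 21.79 m
Pipe 2: V = 1.017 m/s, Re = 7.59×10^5, ε/D = 7.63×10^-5, f = 0.01332, h_2 = f(L/D)V²/2g = 2.701 m
Series → Q common, losses add: H = Σh = 24.49 m

H ≈ 24.5 m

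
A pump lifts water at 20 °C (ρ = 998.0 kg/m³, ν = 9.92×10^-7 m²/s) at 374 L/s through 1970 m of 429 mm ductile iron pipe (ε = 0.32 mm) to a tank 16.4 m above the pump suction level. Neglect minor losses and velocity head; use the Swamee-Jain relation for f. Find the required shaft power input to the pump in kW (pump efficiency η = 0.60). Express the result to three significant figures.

P_shaft ≈ 279 kW

V = 4Q/(πD²) = 2.587 m/s; Re = 1.12×10^6; ε/D = 7.46×10^-4; f = 0.01873
h_f = f(L/D)V²/2g = 29.35 m
Total head H = z + h_f = 16.4 + 29.35 = 45.75 m
P_hyd = ρgQH = 998.0·9.81·0.374·45.75 = 167.5 kW
P_shaft = P_hyd/η = 167.5/0.60 = 279.2 kW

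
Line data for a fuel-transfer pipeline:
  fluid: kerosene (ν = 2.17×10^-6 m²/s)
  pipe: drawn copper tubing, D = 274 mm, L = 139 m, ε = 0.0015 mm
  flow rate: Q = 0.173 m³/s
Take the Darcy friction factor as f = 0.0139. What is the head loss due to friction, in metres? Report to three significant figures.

V = 4Q/(πD²) = 4·0.173/(π·0.274²) = 2.934 m/s
h_f = f(L/D)V²/(2g) = 0.01390·(139/0.274)·2.934²/(2·9.81) = 3.094 m

h_f ≈ 3.09 m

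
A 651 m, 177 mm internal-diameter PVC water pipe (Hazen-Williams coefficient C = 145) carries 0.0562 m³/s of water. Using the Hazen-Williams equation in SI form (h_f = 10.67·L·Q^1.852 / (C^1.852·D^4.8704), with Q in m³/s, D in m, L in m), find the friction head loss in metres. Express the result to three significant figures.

h_f ≈ 15.3 m

h_f = 10.67·651·0.0562^1.852 / (145^1.852·0.177^4.8704) = 15.35 m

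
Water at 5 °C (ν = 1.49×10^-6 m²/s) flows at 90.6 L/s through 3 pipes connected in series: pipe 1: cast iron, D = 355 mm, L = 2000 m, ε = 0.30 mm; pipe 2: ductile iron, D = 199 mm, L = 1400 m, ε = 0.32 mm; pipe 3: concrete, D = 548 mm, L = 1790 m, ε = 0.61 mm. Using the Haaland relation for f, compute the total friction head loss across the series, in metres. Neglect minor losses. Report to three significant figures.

H ≈ 74.3 m

Pipe 1: V = 0.9153 m/s, Re = 2.18×10^5, ε/D = 8.45×10^-4, f = 0.02017, h_1 = f(L/D)V²/2g = 4.852 m
Pipe 2: V = 2.913 m/s, Re = 3.89×10^5, ε/D = 0.00161, f = 0.02264, h_2 = f(L/D)V²/2g = 68.89 m
Pipe 3: V = 0.3841 m/s, Re = 1.41×10^5, ε/D = 0.00111, f = 0.02178, h_3 = f(L/D)V²/2g = 0.5351 m
Series → Q common, losses add: H = Σh = 74.28 m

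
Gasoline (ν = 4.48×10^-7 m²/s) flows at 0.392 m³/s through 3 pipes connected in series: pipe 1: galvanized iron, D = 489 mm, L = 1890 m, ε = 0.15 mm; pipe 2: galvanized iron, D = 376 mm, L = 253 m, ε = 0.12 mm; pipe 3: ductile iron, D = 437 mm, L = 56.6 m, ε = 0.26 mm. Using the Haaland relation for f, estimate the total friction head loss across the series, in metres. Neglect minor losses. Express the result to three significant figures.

H ≈ 20.5 m

Pipe 1: V = 2.087 m/s, Re = 2.28×10^6, ε/D = 3.07×10^-4, f = 0.01532, h_1 = f(L/D)V²/2g = 13.15 m
Pipe 2: V = 3.530 m/s, Re = 2.96×10^6, ε/D = 3.19×10^-4, f = 0.01538, h_2 = f(L/D)V²/2g = 6.574 m
Pipe 3: V = 2.614 m/s, Re = 2.55×10^6, ε/D = 5.95×10^-4, f = 0.01756, h_3 = f(L/D)V²/2g = 0.7919 m
Series → Q common, losses add: H = Σh = 20.52 m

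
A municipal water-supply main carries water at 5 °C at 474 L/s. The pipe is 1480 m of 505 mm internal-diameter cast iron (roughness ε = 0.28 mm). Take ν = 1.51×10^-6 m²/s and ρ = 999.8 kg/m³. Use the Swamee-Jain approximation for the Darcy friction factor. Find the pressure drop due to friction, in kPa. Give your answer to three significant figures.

V = 4Q/(πD²) = 4·0.474/(π·0.505²) = 2.366 m/s
Re = VD/ν = 2.366·0.505/1.51×10^-6 = 7.91×10^5 → turbulent
ε/D = 0.28/505 = 5.54×10^-4
Swamee-Jain: f = 0.01778
h_f = f(L/D)V²/(2g) = 0.01778·(1480/0.505)·2.366²/(2·9.81) = 14.88 m
Δp = ρg·h_f = 999.8·9.81·14.88 = 145.9 kPa

Δp ≈ 146 kPa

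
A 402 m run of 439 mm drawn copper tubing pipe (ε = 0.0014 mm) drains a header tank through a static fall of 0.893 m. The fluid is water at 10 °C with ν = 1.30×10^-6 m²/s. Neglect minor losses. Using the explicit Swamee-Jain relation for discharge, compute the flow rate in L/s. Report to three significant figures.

Q ≈ 178 L/s

Swamee-Jain (Type II): Q = -0.965·√(gD⁵h_f/L)·ln[ε/(3.7D) + √(3.17ν²L/(gD³h_f))]
√(gD⁵h_f/L) = √(9.81·0.439⁵·0.893/402) = 0.01885
ε/(3.7D) = 8.62×10^-7; √(3.17ν²L/(gD³h_f)) = 5.39×10^-5
Q = -0.965·0.01885·ln(5.477×10^-5) = 0.1785 m³/s
Check: V = 1.18 m/s, Re = 3.98×10^5, f = 0.01369, h_f = 0.888 m ≈ 0.893 m ✓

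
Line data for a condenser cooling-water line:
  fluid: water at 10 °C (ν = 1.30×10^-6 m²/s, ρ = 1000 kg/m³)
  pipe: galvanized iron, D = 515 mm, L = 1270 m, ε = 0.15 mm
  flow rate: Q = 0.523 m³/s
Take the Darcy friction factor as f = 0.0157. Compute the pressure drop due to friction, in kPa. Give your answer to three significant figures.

V = 4Q/(πD²) = 4·0.523/(π·0.515²) = 2.511 m/s
h_f = f(L/D)V²/(2g) = 0.01570·(1270/0.515)·2.511²/(2·9.81) = 12.44 m
Δp = ρg·h_f = 1000·9.81·12.44 = 122.0 kPa

Δp ≈ 122 kPa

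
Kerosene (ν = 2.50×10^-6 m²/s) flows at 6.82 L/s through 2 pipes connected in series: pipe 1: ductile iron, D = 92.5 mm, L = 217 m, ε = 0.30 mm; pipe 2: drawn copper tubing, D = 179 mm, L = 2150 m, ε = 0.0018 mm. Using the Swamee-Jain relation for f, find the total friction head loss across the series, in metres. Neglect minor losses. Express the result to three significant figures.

Pipe 1: V = 1.015 m/s, Re = 3.76×10^4, ε/D = 0.00324, f = 0.03012, h_1 = f(L/D)V²/2g = 3.709 m
Pipe 2: V = 0.2710 m/s, Re = 1.94×10^4, ε/D = 1.01×10^-5, f = 0.02604, h_2 = f(L/D)V²/2g = 1.171 m
Series → Q common, losses add: H = Σh = 4.880 m

H ≈ 4.88 m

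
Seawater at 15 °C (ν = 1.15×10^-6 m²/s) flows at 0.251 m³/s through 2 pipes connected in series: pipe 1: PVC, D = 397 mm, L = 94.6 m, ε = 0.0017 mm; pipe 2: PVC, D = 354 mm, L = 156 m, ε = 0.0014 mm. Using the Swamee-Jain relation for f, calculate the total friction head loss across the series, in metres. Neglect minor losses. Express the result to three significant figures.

H ≈ 2.40 m

Pipe 1: V = 2.028 m/s, Re = 7.00×10^5, ε/D = 4.28×10^-6, f = 0.01242, h_1 = f(L/D)V²/2g = 0.6203 m
Pipe 2: V = 2.550 m/s, Re = 7.85×10^5, ε/D = 3.95×10^-6, f = 0.01218, h_2 = f(L/D)V²/2g = 1.779 m
Series → Q common, losses add: H = Σh = 2.400 m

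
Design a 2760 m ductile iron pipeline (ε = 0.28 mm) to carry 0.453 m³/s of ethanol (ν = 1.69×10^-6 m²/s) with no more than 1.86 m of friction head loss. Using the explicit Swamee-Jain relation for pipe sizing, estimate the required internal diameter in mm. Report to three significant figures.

Swamee-Jain (Type III): D = 0.66·[ε^1.25·(LQ²/(gh_f))^4.75 + ν·Q^9.4·(L/(gh_f))^5.2]^0.04
LQ²/(gh_f) = 31.04; L/(gh_f) = 151.3
Term 1 = ε^1.25·(…)^4.75 = 442; Term 2 = ν·Q^9.4·(…)^5.2 = 214
D = 0.66·(442 + 214)^0.04 = 0.8555 m = 855 mm
Check: V = 0.788 m/s, Re = 3.99×10^5, f = 0.01685, h_f = 1.72 m ≈ 1.86 m ✓

D ≈ 855 mm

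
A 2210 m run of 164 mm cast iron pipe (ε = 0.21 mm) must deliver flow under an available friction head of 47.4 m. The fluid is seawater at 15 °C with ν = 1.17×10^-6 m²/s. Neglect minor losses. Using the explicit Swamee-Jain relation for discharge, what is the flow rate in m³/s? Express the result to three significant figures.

Q ≈ 0.0376 m³/s

Swamee-Jain (Type II): Q = -0.965·√(gD⁵h_f/L)·ln[ε/(3.7D) + √(3.17ν²L/(gD³h_f))]
√(gD⁵h_f/L) = √(9.81·0.164⁵·47.4/2210) = 0.004996
ε/(3.7D) = 3.46×10^-4; √(3.17ν²L/(gD³h_f)) = 6.84×10^-5
Q = -0.965·0.004996·ln(4.145×10^-4) = 0.03755 m³/s
Check: V = 1.78 m/s, Re = 2.49×10^5, f = 0.02200, h_f = 47.8 m ≈ 47.4 m ✓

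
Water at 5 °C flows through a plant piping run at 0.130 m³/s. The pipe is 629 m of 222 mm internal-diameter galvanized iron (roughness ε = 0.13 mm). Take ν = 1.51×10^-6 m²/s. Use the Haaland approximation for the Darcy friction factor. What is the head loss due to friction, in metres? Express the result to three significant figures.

h_f ≈ 29.5 m

V = 4Q/(πD²) = 4·0.130/(π·0.222²) = 3.359 m/s
Re = VD/ν = 3.359·0.222/1.51×10^-6 = 4.94×10^5 → turbulent
ε/D = 0.13/222 = 5.86×10^-4
Haaland: f = 0.01811
h_f = f(L/D)V²/(2g) = 0.01811·(629/0.222)·3.359²/(2·9.81) = 29.50 m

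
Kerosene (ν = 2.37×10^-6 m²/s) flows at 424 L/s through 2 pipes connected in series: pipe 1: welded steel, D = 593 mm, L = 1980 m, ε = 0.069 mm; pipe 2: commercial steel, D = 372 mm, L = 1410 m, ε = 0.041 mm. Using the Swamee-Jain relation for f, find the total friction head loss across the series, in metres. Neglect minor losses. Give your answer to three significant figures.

Pipe 1: V = 1.535 m/s, Re = 3.84×10^5, ε/D = 1.16×10^-4, f = 0.01511, h_1 = f(L/D)V²/2g = 6.059 m
Pipe 2: V = 3.901 m/s, Re = 6.12×10^5, ε/D = 1.10×10^-4, f = 0.01427, h_2 = f(L/D)V²/2g = 41.97 m
Series → Q common, losses add: H = Σh = 48.03 m

H ≈ 48.0 m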